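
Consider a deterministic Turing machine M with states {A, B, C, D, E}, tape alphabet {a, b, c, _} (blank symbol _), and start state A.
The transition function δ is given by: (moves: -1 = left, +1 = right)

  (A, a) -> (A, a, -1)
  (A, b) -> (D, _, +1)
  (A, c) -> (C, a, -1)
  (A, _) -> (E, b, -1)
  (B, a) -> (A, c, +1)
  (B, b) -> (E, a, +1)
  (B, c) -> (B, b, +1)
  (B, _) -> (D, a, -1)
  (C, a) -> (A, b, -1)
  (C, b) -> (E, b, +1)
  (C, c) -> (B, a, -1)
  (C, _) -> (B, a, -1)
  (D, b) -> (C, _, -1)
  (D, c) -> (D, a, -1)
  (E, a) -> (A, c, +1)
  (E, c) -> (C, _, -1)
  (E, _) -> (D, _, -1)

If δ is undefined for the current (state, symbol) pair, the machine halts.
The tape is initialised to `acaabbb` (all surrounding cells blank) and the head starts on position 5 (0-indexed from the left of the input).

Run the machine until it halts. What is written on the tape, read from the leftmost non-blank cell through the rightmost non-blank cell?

bbaaab_b

state=A head=5 tape=___acaab[b]b   (A,b)→(D,_,+1)
state=D head=6 tape=___acaab_[b]   (D,b)→(C,_,-1)
state=C head=5 tape=___acaab[_]_   (C,_)→(B,a,-1)
state=B head=4 tape=___acaa[b]a_   (B,b)→(E,a,+1)
state=E head=5 tape=___acaaa[a]_   (E,a)→(A,c,+1)
state=A head=6 tape=___acaaac[_]   (A,_)→(E,b,-1)
state=E head=5 tape=___acaaa[c]b   (E,c)→(C,_,-1)
state=C head=4 tape=___acaa[a]_b   (C,a)→(A,b,-1)
state=A head=3 tape=___aca[a]b_b   (A,a)→(A,a,-1)
state=A head=2 tape=___ac[a]ab_b   (A,a)→(A,a,-1)
state=A head=1 tape=___a[c]aab_b   (A,c)→(C,a,-1)
state=C head=0 tape=___[a]aaab_b   (C,a)→(A,b,-1)
state=A head=-1 tape=__[_]baaab_b   (A,_)→(E,b,-1)
state=E head=-2 tape=_[_]bbaaab_b   (E,_)→(D,_,-1)
state=D head=-3 tape=[_]_bbaaab_b
The non-blank tape span at halt is bbaaab_b.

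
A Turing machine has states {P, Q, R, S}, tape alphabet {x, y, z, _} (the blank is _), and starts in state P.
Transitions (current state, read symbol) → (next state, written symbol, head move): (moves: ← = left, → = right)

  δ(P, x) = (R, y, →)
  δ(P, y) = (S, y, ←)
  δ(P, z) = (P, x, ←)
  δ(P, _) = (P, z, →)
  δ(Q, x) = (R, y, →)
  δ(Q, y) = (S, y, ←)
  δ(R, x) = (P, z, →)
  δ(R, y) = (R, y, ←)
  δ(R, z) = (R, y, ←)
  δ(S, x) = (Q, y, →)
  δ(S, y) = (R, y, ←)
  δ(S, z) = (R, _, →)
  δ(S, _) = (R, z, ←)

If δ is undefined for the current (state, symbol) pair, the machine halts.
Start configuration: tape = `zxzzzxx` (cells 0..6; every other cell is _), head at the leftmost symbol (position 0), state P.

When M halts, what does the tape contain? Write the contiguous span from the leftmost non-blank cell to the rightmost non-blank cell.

P | _[z]xzzzxx   read z → write x, move ←, go to P
P | [_]xxzzzxx   read _ → write z, move →, go to P
P | z[x]xzzzxx   read x → write y, move →, go to R
R | zy[x]zzzxx   read x → write z, move →, go to P
P | zyz[z]zzxx   read z → write x, move ←, go to P
P | zy[z]xzzxx   read z → write x, move ←, go to P
P | z[y]xxzzxx   read y → write y, move ←, go to S
S | [z]yxxzzxx   read z → write _, move →, go to R
R | _[y]xxzzxx   read y → write y, move ←, go to R
R | [_]yxxzzxx
The non-blank tape span at halt is yxxzzxx.

yxxzzxx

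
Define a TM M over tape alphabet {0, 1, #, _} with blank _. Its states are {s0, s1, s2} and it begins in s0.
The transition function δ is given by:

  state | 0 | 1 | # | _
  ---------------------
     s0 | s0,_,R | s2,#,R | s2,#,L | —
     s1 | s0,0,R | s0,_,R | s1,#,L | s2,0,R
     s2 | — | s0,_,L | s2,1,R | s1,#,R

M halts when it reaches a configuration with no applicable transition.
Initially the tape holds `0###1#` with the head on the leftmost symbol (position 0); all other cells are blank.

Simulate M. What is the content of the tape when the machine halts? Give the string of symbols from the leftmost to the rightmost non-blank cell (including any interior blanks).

s0 | _[0]###1#   read 0 → write _, move R, go to s0
s0 | __[#]##1#   read # → write #, move L, go to s2
s2 | _[_]###1#   read _ → write #, move R, go to s1
s1 | _#[#]##1#   read # → write #, move L, go to s1
s1 | _[#]###1#   read # → write #, move L, go to s1
s1 | [_]####1#   read _ → write 0, move R, go to s2
s2 | 0[#]###1#   read # → write 1, move R, go to s2
s2 | 01[#]##1#   read # → write 1, move R, go to s2
s2 | 011[#]#1#   read # → write 1, move R, go to s2
s2 | 0111[#]1#   read # → write 1, move R, go to s2
s2 | 01111[1]#   read 1 → write _, move L, go to s0
s0 | 0111[1]_#   read 1 → write #, move R, go to s2
s2 | 0111#[_]#   read _ → write #, move R, go to s1
s1 | 0111##[#]   read # → write #, move L, go to s1
s1 | 0111#[#]#   read # → write #, move L, go to s1
s1 | 0111[#]##   read # → write #, move L, go to s1
s1 | 011[1]###   read 1 → write _, move R, go to s0
s0 | 011_[#]##   read # → write #, move L, go to s2
s2 | 011[_]###   read _ → write #, move R, go to s1
s1 | 011#[#]##   read # → write #, move L, go to s1
s1 | 011[#]###   read # → write #, move L, go to s1
s1 | 01[1]####   read 1 → write _, move R, go to s0
s0 | 01_[#]###   read # → write #, move L, go to s2
s2 | 01[_]####   read _ → write #, move R, go to s1
s1 | 01#[#]###   read # → write #, move L, go to s1
s1 | 01[#]####   read # → write #, move L, go to s1
s1 | 0[1]#####   read 1 → write _, move R, go to s0
s0 | 0_[#]####   read # → write #, move L, go to s2
s2 | 0[_]#####   read _ → write #, move R, go to s1
s1 | 0#[#]####   read # → write #, move L, go to s1
s1 | 0[#]#####   read # → write #, move L, go to s1
s1 | [0]######   read 0 → write 0, move R, go to s0
s0 | 0[#]#####   read # → write #, move L, go to s2
s2 | [0]######
The non-blank tape span at halt is 0######.

0######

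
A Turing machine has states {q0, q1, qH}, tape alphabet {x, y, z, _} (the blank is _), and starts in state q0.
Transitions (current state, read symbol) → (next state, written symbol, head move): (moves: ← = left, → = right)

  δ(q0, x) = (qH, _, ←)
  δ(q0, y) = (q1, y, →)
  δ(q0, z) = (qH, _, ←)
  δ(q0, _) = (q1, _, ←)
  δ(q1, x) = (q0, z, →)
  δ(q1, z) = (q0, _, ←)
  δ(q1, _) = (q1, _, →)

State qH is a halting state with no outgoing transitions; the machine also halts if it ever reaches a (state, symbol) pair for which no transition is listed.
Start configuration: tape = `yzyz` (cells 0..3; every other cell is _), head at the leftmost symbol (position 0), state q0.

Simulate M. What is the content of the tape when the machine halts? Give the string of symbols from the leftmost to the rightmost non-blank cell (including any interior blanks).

y_yz

state=q0 head=0 tape=[y]zyz   (q0,y)→(q1,y,→)
state=q1 head=1 tape=y[z]yz   (q1,z)→(q0,_,←)
state=q0 head=0 tape=[y]_yz   (q0,y)→(q1,y,→)
state=q1 head=1 tape=y[_]yz   (q1,_)→(q1,_,→)
state=q1 head=2 tape=y_[y]z
The non-blank tape span at halt is y_yz.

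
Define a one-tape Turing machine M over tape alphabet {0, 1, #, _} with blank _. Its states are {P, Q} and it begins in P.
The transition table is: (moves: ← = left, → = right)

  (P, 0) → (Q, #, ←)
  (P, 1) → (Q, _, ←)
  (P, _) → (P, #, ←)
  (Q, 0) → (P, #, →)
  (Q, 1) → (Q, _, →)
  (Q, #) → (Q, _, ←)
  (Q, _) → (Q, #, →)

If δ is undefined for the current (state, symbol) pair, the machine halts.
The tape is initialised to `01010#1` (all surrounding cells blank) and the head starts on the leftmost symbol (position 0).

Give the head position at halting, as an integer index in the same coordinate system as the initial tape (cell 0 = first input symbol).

state=P head=0 tape=__[0]1010#1   (P,0)→(Q,#,←)
state=Q head=-1 tape=_[_]#1010#1   (Q,_)→(Q,#,→)
state=Q head=0 tape=_#[#]1010#1   (Q,#)→(Q,_,←)
state=Q head=-1 tape=_[#]_1010#1   (Q,#)→(Q,_,←)
state=Q head=-2 tape=[_]__1010#1   (Q,_)→(Q,#,→)
state=Q head=-1 tape=#[_]_1010#1   (Q,_)→(Q,#,→)
state=Q head=0 tape=##[_]1010#1   (Q,_)→(Q,#,→)
state=Q head=1 tape=###[1]010#1   (Q,1)→(Q,_,→)
state=Q head=2 tape=###_[0]10#1   (Q,0)→(P,#,→)
state=P head=3 tape=###_#[1]0#1   (P,1)→(Q,_,←)
state=Q head=2 tape=###_[#]_0#1   (Q,#)→(Q,_,←)
state=Q head=1 tape=###[_]__0#1   (Q,_)→(Q,#,→)
state=Q head=2 tape=####[_]_0#1   (Q,_)→(Q,#,→)
state=Q head=3 tape=#####[_]0#1   (Q,_)→(Q,#,→)
state=Q head=4 tape=######[0]#1   (Q,0)→(P,#,→)
state=P head=5 tape=#######[#]1
At halt the head is at cell 5.

5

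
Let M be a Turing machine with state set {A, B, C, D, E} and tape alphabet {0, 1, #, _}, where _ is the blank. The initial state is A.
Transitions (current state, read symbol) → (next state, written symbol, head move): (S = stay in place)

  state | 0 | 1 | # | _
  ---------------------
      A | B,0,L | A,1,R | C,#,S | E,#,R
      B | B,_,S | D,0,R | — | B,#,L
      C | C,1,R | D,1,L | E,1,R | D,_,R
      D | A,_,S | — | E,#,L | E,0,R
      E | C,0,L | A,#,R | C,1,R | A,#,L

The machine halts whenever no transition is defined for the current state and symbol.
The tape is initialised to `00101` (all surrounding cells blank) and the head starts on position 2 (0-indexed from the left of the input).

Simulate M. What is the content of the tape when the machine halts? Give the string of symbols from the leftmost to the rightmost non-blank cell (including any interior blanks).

A | 00[1]01_____   read 1 → write 1, move R, go to A
A | 001[0]1_____   read 0 → write 0, move L, go to B
B | 00[1]01_____   read 1 → write 0, move R, go to D
D | 000[0]1_____   read 0 → write _, move S, go to A
A | 000[_]1_____   read _ → write #, move R, go to E
E | 000#[1]_____   read 1 → write #, move R, go to A
A | 000##[_]____   read _ → write #, move R, go to E
E | 000###[_]___   read _ → write #, move L, go to A
A | 000##[#]#___   read # → write #, move S, go to C
C | 000##[#]#___   read # → write 1, move R, go to E
E | 000##1[#]___   read # → write 1, move R, go to C
C | 000##11[_]__   read _ → write _, move R, go to D
D | 000##11_[_]_   read _ → write 0, move R, go to E
E | 000##11_0[_]   read _ → write #, move L, go to A
A | 000##11_[0]#   read 0 → write 0, move L, go to B
B | 000##11[_]0#   read _ → write #, move L, go to B
B | 000##1[1]#0#   read 1 → write 0, move R, go to D
D | 000##10[#]0#   read # → write #, move L, go to E
E | 000##1[0]#0#   read 0 → write 0, move L, go to C
C | 000##[1]0#0#   read 1 → write 1, move L, go to D
D | 000#[#]10#0#   read # → write #, move L, go to E
E | 000[#]#10#0#   read # → write 1, move R, go to C
C | 0001[#]10#0#   read # → write 1, move R, go to E
E | 00011[1]0#0#   read 1 → write #, move R, go to A
A | 00011#[0]#0#   read 0 → write 0, move L, go to B
B | 00011[#]0#0#
The non-blank tape span at halt is 00011#0#0#.

00011#0#0#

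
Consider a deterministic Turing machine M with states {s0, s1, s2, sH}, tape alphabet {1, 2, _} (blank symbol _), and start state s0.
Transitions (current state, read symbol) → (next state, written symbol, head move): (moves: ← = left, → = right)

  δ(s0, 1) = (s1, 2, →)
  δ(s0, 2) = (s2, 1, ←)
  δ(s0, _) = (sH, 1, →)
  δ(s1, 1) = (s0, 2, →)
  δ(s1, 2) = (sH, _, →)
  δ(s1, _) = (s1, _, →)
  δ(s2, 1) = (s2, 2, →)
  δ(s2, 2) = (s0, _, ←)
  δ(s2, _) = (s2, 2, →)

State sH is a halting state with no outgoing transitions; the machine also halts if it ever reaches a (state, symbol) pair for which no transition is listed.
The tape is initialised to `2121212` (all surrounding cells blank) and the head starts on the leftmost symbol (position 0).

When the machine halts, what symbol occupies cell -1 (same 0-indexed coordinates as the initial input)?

1

s0 | ___[2]121212   read 2 → write 1, move ←, go to s2
s2 | __[_]1121212   read _ → write 2, move →, go to s2
s2 | __2[1]121212   read 1 → write 2, move →, go to s2
s2 | __22[1]21212   read 1 → write 2, move →, go to s2
s2 | __222[2]1212   read 2 → write _, move ←, go to s0
s0 | __22[2]_1212   read 2 → write 1, move ←, go to s2
s2 | __2[2]1_1212   read 2 → write _, move ←, go to s0
s0 | __[2]_1_1212   read 2 → write 1, move ←, go to s2
s2 | _[_]1_1_1212   read _ → write 2, move →, go to s2
s2 | _2[1]_1_1212   read 1 → write 2, move →, go to s2
s2 | _22[_]1_1212   read _ → write 2, move →, go to s2
s2 | _222[1]_1212   read 1 → write 2, move →, go to s2
s2 | _2222[_]1212   read _ → write 2, move →, go to s2
s2 | _22222[1]212   read 1 → write 2, move →, go to s2
s2 | _222222[2]12   read 2 → write _, move ←, go to s0
s0 | _22222[2]_12   read 2 → write 1, move ←, go to s2
s2 | _2222[2]1_12   read 2 → write _, move ←, go to s0
s0 | _222[2]_1_12   read 2 → write 1, move ←, go to s2
s2 | _22[2]1_1_12   read 2 → write _, move ←, go to s0
s0 | _2[2]_1_1_12   read 2 → write 1, move ←, go to s2
s2 | _[2]1_1_1_12   read 2 → write _, move ←, go to s0
s0 | [_]_1_1_1_12   read _ → write 1, move →, go to sH
sH | 1[_]1_1_1_12
Cell -1 holds 1 when M halts.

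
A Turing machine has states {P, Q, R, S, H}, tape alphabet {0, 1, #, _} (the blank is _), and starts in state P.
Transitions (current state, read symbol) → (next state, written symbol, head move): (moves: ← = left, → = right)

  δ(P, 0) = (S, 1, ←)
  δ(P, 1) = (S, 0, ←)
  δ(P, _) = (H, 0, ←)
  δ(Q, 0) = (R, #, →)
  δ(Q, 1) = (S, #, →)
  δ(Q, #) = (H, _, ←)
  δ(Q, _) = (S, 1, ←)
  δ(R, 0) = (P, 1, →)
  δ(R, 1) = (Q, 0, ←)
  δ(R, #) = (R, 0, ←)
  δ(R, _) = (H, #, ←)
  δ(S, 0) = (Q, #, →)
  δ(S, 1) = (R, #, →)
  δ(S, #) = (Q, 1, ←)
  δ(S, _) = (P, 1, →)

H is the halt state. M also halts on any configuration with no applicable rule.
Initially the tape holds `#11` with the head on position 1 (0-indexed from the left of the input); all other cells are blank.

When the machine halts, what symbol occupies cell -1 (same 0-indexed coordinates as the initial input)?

#

P | __#[1]1   read 1 → write 0, move ←, go to S
S | __[#]01   read # → write 1, move ←, go to Q
Q | _[_]101   read _ → write 1, move ←, go to S
S | [_]1101   read _ → write 1, move →, go to P
P | 1[1]101   read 1 → write 0, move ←, go to S
S | [1]0101   read 1 → write #, move →, go to R
R | #[0]101   read 0 → write 1, move →, go to P
P | #1[1]01   read 1 → write 0, move ←, go to S
S | #[1]001   read 1 → write #, move →, go to R
R | ##[0]01   read 0 → write 1, move →, go to P
P | ##1[0]1   read 0 → write 1, move ←, go to S
S | ##[1]11   read 1 → write #, move →, go to R
R | ###[1]1   read 1 → write 0, move ←, go to Q
Q | ##[#]01   read # → write _, move ←, go to H
H | #[#]_01
Cell -1 holds # when M halts.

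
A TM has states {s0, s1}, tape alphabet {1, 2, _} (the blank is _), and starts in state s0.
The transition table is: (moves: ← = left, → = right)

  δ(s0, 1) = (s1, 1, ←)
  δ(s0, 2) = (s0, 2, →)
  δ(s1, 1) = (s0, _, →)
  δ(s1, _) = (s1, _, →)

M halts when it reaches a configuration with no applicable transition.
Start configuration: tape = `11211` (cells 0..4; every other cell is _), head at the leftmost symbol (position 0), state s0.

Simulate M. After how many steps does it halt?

s0 | _[1]1211   read 1 → write 1, move ←, go to s1
s1 | [_]11211   read _ → write _, move →, go to s1
s1 | _[1]1211   read 1 → write _, move →, go to s0
s0 | __[1]211   read 1 → write 1, move ←, go to s1
s1 | _[_]1211   read _ → write _, move →, go to s1
s1 | __[1]211   read 1 → write _, move →, go to s0
s0 | ___[2]11   read 2 → write 2, move →, go to s0
s0 | ___2[1]1   read 1 → write 1, move ←, go to s1
s1 | ___[2]11
M halts after 8 transitions.

8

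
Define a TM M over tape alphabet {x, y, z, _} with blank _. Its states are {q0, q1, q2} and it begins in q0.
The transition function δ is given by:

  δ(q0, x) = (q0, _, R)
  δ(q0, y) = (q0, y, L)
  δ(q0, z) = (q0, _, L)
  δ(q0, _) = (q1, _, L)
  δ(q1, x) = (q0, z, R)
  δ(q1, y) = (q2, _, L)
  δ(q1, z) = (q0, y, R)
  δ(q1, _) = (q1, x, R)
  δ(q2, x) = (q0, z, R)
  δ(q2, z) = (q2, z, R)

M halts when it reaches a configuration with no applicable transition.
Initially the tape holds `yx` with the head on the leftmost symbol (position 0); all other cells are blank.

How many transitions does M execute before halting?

q0 | ___[y]x   read y → write y, move L, go to q0
q0 | __[_]yx   read _ → write _, move L, go to q1
q1 | _[_]_yx   read _ → write x, move R, go to q1
q1 | _x[_]yx   read _ → write x, move R, go to q1
q1 | _xx[y]x   read y → write _, move L, go to q2
q2 | _x[x]_x   read x → write z, move R, go to q0
q0 | _xz[_]x   read _ → write _, move L, go to q1
q1 | _x[z]_x   read z → write y, move R, go to q0
q0 | _xy[_]x   read _ → write _, move L, go to q1
q1 | _x[y]_x   read y → write _, move L, go to q2
q2 | _[x]__x   read x → write z, move R, go to q0
q0 | _z[_]_x   read _ → write _, move L, go to q1
q1 | _[z]__x   read z → write y, move R, go to q0
q0 | _y[_]_x   read _ → write _, move L, go to q1
q1 | _[y]__x   read y → write _, move L, go to q2
q2 | [_]___x
M halts after 15 transitions.

15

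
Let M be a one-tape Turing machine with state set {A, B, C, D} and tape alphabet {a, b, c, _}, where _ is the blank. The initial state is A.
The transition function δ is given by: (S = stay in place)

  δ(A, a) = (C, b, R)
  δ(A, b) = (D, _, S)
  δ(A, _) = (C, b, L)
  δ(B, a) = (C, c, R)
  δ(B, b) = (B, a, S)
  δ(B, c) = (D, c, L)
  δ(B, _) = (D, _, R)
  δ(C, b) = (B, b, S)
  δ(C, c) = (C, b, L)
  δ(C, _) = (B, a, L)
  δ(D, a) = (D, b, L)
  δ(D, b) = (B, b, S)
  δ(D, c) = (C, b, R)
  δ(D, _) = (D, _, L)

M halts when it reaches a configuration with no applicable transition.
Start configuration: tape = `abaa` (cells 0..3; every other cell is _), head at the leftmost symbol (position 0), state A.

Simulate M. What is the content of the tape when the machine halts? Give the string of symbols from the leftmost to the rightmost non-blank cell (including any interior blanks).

A | [a]baa   read a → write b, move R, go to C
C | b[b]aa   read b → write b, move S, go to B
B | b[b]aa   read b → write a, move S, go to B
B | b[a]aa   read a → write c, move R, go to C
C | bc[a]a
The non-blank tape span at halt is bcaa.

bcaa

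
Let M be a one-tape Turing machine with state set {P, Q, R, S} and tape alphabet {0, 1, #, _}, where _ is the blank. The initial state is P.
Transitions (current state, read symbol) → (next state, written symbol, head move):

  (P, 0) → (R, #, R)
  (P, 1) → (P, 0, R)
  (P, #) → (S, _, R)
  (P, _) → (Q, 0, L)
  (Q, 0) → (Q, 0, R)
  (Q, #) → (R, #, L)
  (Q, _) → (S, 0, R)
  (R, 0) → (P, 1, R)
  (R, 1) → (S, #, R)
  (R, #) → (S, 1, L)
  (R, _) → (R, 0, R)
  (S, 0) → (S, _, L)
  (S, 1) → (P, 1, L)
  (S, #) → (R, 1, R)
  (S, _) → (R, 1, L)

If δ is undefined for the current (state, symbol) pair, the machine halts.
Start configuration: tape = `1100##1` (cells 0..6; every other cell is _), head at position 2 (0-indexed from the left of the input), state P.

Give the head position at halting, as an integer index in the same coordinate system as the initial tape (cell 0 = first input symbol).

P | 11[0]0##1_   read 0 → write #, move R, go to R
R | 11#[0]##1_   read 0 → write 1, move R, go to P
P | 11#1[#]#1_   read # → write _, move R, go to S
S | 11#1_[#]1_   read # → write 1, move R, go to R
R | 11#1_1[1]_   read 1 → write #, move R, go to S
S | 11#1_1#[_]   read _ → write 1, move L, go to R
R | 11#1_1[#]1   read # → write 1, move L, go to S
S | 11#1_[1]11   read 1 → write 1, move L, go to P
P | 11#1[_]111   read _ → write 0, move L, go to Q
Q | 11#[1]0111
At halt the head is at cell 3.

3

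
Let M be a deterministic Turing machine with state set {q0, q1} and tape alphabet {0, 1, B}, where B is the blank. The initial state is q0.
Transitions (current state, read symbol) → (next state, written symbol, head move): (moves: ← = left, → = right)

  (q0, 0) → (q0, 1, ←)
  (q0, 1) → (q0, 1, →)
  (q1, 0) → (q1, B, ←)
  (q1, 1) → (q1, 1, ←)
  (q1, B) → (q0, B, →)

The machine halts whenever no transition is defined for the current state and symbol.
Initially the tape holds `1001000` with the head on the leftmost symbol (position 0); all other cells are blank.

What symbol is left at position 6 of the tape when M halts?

state=q0 head=0 tape=[1]001000B   (q0,1)→(q0,1,→)
state=q0 head=1 tape=1[0]01000B   (q0,0)→(q0,1,←)
state=q0 head=0 tape=[1]101000B   (q0,1)→(q0,1,→)
state=q0 head=1 tape=1[1]01000B   (q0,1)→(q0,1,→)
state=q0 head=2 tape=11[0]1000B   (q0,0)→(q0,1,←)
state=q0 head=1 tape=1[1]11000B   (q0,1)→(q0,1,→)
state=q0 head=2 tape=11[1]1000B   (q0,1)→(q0,1,→)
state=q0 head=3 tape=111[1]000B   (q0,1)→(q0,1,→)
state=q0 head=4 tape=1111[0]00B   (q0,0)→(q0,1,←)
state=q0 head=3 tape=111[1]100B   (q0,1)→(q0,1,→)
state=q0 head=4 tape=1111[1]00B   (q0,1)→(q0,1,→)
state=q0 head=5 tape=11111[0]0B   (q0,0)→(q0,1,←)
state=q0 head=4 tape=1111[1]10B   (q0,1)→(q0,1,→)
state=q0 head=5 tape=11111[1]0B   (q0,1)→(q0,1,→)
state=q0 head=6 tape=111111[0]B   (q0,0)→(q0,1,←)
state=q0 head=5 tape=11111[1]1B   (q0,1)→(q0,1,→)
state=q0 head=6 tape=111111[1]B   (q0,1)→(q0,1,→)
state=q0 head=7 tape=1111111[B]
Cell 6 holds 1 when M halts.

1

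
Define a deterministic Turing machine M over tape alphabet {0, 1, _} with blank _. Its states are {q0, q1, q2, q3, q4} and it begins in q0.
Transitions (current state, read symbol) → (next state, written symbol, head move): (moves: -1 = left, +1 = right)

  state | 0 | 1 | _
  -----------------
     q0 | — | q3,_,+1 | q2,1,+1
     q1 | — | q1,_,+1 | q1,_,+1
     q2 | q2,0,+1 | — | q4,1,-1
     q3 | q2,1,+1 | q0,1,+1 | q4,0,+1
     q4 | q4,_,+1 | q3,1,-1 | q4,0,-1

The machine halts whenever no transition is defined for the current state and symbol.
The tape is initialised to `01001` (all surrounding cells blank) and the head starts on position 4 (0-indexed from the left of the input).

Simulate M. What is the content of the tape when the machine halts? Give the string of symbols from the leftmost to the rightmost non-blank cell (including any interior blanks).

1100000000

state=q0 head=4 tape=0100[1]_____   (q0,1)→(q3,_,+1)
state=q3 head=5 tape=0100_[_]____   (q3,_)→(q4,0,+1)
state=q4 head=6 tape=0100_0[_]___   (q4,_)→(q4,0,-1)
state=q4 head=5 tape=0100_[0]0___   (q4,0)→(q4,_,+1)
state=q4 head=6 tape=0100__[0]___   (q4,0)→(q4,_,+1)
state=q4 head=7 tape=0100___[_]__   (q4,_)→(q4,0,-1)
state=q4 head=6 tape=0100__[_]0__   (q4,_)→(q4,0,-1)
state=q4 head=5 tape=0100_[_]00__   (q4,_)→(q4,0,-1)
state=q4 head=4 tape=0100[_]000__   (q4,_)→(q4,0,-1)
state=q4 head=3 tape=010[0]0000__   (q4,0)→(q4,_,+1)
state=q4 head=4 tape=010_[0]000__   (q4,0)→(q4,_,+1)
state=q4 head=5 tape=010__[0]00__   (q4,0)→(q4,_,+1)
state=q4 head=6 tape=010___[0]0__   (q4,0)→(q4,_,+1)
state=q4 head=7 tape=010____[0]__   (q4,0)→(q4,_,+1)
state=q4 head=8 tape=010_____[_]_   (q4,_)→(q4,0,-1)
state=q4 head=7 tape=010____[_]0_   (q4,_)→(q4,0,-1)
state=q4 head=6 tape=010___[_]00_   (q4,_)→(q4,0,-1)
state=q4 head=5 tape=010__[_]000_   (q4,_)→(q4,0,-1)
state=q4 head=4 tape=010_[_]0000_   (q4,_)→(q4,0,-1)
state=q4 head=3 tape=010[_]00000_   (q4,_)→(q4,0,-1)
state=q4 head=2 tape=01[0]000000_   (q4,0)→(q4,_,+1)
state=q4 head=3 tape=01_[0]00000_   (q4,0)→(q4,_,+1)
state=q4 head=4 tape=01__[0]0000_   (q4,0)→(q4,_,+1)
state=q4 head=5 tape=01___[0]000_   (q4,0)→(q4,_,+1)
state=q4 head=6 tape=01____[0]00_   (q4,0)→(q4,_,+1)
state=q4 head=7 tape=01_____[0]0_   (q4,0)→(q4,_,+1)
state=q4 head=8 tape=01______[0]_   (q4,0)→(q4,_,+1)
state=q4 head=9 tape=01_______[_]   (q4,_)→(q4,0,-1)
state=q4 head=8 tape=01______[_]0   (q4,_)→(q4,0,-1)
state=q4 head=7 tape=01_____[_]00   (q4,_)→(q4,0,-1)
state=q4 head=6 tape=01____[_]000   (q4,_)→(q4,0,-1)
state=q4 head=5 tape=01___[_]0000   (q4,_)→(q4,0,-1)
state=q4 head=4 tape=01__[_]00000   (q4,_)→(q4,0,-1)
state=q4 head=3 tape=01_[_]000000   (q4,_)→(q4,0,-1)
state=q4 head=2 tape=01[_]0000000   (q4,_)→(q4,0,-1)
state=q4 head=1 tape=0[1]00000000   (q4,1)→(q3,1,-1)
state=q3 head=0 tape=[0]100000000   (q3,0)→(q2,1,+1)
state=q2 head=1 tape=1[1]00000000
The non-blank tape span at halt is 1100000000.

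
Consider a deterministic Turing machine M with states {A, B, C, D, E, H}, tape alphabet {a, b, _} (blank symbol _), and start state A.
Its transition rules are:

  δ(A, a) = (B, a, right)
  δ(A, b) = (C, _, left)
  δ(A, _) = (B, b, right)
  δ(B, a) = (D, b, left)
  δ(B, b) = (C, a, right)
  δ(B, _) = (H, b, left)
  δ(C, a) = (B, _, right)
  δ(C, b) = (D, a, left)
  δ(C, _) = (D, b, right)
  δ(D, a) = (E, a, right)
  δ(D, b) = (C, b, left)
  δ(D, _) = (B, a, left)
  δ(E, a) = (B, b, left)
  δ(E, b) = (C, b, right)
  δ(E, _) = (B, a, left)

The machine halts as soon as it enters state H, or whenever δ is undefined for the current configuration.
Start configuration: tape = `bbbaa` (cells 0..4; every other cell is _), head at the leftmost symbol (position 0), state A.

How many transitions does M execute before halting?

14

A | ____[b]bbaa   read b → write _, move left, go to C
C | ___[_]_bbaa   read _ → write b, move right, go to D
D | ___b[_]bbaa   read _ → write a, move left, go to B
B | ___[b]abbaa   read b → write a, move right, go to C
C | ___a[a]bbaa   read a → write _, move right, go to B
B | ___a_[b]baa   read b → write a, move right, go to C
C | ___a_a[b]aa   read b → write a, move left, go to D
D | ___a_[a]aaa   read a → write a, move right, go to E
E | ___a_a[a]aa   read a → write b, move left, go to B
B | ___a_[a]baa   read a → write b, move left, go to D
D | ___a[_]bbaa   read _ → write a, move left, go to B
B | ___[a]abbaa   read a → write b, move left, go to D
D | __[_]babbaa   read _ → write a, move left, go to B
B | _[_]ababbaa   read _ → write b, move left, go to H
H | [_]bababbaa
M halts after 14 transitions.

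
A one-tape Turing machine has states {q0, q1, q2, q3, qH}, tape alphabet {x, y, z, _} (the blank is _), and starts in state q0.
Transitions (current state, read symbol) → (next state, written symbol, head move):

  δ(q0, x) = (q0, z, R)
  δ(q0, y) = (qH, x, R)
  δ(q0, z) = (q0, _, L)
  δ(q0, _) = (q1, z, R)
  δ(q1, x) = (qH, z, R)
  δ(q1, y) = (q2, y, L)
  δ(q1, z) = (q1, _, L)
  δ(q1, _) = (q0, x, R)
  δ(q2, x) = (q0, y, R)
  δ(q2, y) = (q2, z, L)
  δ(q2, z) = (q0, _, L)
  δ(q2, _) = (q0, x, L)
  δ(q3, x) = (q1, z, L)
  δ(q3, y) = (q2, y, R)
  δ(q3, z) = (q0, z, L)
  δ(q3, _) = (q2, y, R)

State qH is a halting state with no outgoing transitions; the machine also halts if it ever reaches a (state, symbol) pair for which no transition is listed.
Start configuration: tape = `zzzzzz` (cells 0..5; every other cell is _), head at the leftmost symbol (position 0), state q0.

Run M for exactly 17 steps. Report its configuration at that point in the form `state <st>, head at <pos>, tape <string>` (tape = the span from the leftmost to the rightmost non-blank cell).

state q0, head at 3, tape xzxzz_zz

q0 | __[z]zzzzz   read z → write _, move L, go to q0
q0 | _[_]_zzzzz   read _ → write z, move R, go to q1
q1 | _z[_]zzzzz   read _ → write x, move R, go to q0
q0 | _zx[z]zzzz   read z → write _, move L, go to q0
q0 | _z[x]_zzzz   read x → write z, move R, go to q0
q0 | _zz[_]zzzz   read _ → write z, move R, go to q1
q1 | _zzz[z]zzz   read z → write _, move L, go to q1
q1 | _zz[z]_zzz   read z → write _, move L, go to q1
q1 | _z[z]__zzz   read z → write _, move L, go to q1
q1 | _[z]___zzz   read z → write _, move L, go to q1
q1 | [_]____zzz   read _ → write x, move R, go to q0
q0 | x[_]___zzz   read _ → write z, move R, go to q1
q1 | xz[_]__zzz   read _ → write x, move R, go to q0
q0 | xzx[_]_zzz   read _ → write z, move R, go to q1
q1 | xzxz[_]zzz   read _ → write x, move R, go to q0
q0 | xzxzx[z]zz   read z → write _, move L, go to q0
q0 | xzxz[x]_zz   read x → write z, move R, go to q0
q0 | xzxzz[_]zz
After 17 steps: state q0, head at 3, tape xzxzz_zz.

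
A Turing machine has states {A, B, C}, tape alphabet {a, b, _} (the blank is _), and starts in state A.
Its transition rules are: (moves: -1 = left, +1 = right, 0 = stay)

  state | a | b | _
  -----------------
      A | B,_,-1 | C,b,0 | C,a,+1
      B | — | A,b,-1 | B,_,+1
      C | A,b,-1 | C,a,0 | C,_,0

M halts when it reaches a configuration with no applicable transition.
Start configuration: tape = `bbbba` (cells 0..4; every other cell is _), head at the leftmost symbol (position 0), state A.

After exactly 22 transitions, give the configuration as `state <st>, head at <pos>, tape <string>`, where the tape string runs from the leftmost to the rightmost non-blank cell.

state B, head at -1, tape bbbba

A | __[b]bbba   read b → write b, move 0, go to C
C | __[b]bbba   read b → write a, move 0, go to C
C | __[a]bbba   read a → write b, move -1, go to A
A | _[_]bbbba   read _ → write a, move +1, go to C
C | _a[b]bbba   read b → write a, move 0, go to C
C | _a[a]bbba   read a → write b, move -1, go to A
A | _[a]bbbba   read a → write _, move -1, go to B
B | [_]_bbbba   read _ → write _, move +1, go to B
B | _[_]bbbba   read _ → write _, move +1, go to B
B | __[b]bbba   read b → write b, move -1, go to A
A | _[_]bbbba   read _ → write a, move +1, go to C
C | _a[b]bbba   read b → write a, move 0, go to C
C | _a[a]bbba   read a → write b, move -1, go to A
A | _[a]bbbba   read a → write _, move -1, go to B
B | [_]_bbbba   read _ → write _, move +1, go to B
B | _[_]bbbba   read _ → write _, move +1, go to B
B | __[b]bbba   read b → write b, move -1, go to A
A | _[_]bbbba   read _ → write a, move +1, go to C
C | _a[b]bbba   read b → write a, move 0, go to C
C | _a[a]bbba   read a → write b, move -1, go to A
A | _[a]bbbba   read a → write _, move -1, go to B
B | [_]_bbbba   read _ → write _, move +1, go to B
B | _[_]bbbba
After 22 steps: state B, head at -1, tape bbbba.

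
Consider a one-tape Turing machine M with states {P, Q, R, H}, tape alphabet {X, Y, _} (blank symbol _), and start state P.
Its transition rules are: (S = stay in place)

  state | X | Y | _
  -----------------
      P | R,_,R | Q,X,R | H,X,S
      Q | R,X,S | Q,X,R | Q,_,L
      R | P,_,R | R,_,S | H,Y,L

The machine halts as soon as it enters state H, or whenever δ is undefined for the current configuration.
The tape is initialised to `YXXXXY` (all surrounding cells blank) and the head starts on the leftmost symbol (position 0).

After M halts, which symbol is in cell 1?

_

state=P head=0 tape=[Y]XXXXY   (P,Y)→(Q,X,R)
state=Q head=1 tape=X[X]XXXY   (Q,X)→(R,X,S)
state=R head=1 tape=X[X]XXXY   (R,X)→(P,_,R)
state=P head=2 tape=X_[X]XXY   (P,X)→(R,_,R)
state=R head=3 tape=X__[X]XY   (R,X)→(P,_,R)
state=P head=4 tape=X___[X]Y   (P,X)→(R,_,R)
state=R head=5 tape=X____[Y]   (R,Y)→(R,_,S)
state=R head=5 tape=X____[_]   (R,_)→(H,Y,L)
state=H head=4 tape=X___[_]Y
Cell 1 holds _ when M halts.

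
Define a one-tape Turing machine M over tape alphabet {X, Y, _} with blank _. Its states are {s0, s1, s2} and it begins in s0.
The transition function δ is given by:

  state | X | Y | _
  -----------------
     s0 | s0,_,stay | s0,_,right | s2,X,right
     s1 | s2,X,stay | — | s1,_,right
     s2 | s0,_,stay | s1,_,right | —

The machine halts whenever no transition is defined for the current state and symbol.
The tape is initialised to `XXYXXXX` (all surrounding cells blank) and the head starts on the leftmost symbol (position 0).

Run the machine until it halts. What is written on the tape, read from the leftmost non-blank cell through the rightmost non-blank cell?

s0 | [X]XYXXXX_   read X → write _, move stay, go to s0
s0 | [_]XYXXXX_   read _ → write X, move right, go to s2
s2 | X[X]YXXXX_   read X → write _, move stay, go to s0
s0 | X[_]YXXXX_   read _ → write X, move right, go to s2
s2 | XX[Y]XXXX_   read Y → write _, move right, go to s1
s1 | XX_[X]XXX_   read X → write X, move stay, go to s2
s2 | XX_[X]XXX_   read X → write _, move stay, go to s0
s0 | XX_[_]XXX_   read _ → write X, move right, go to s2
s2 | XX_X[X]XX_   read X → write _, move stay, go to s0
s0 | XX_X[_]XX_   read _ → write X, move right, go to s2
s2 | XX_XX[X]X_   read X → write _, move stay, go to s0
s0 | XX_XX[_]X_   read _ → write X, move right, go to s2
s2 | XX_XXX[X]_   read X → write _, move stay, go to s0
s0 | XX_XXX[_]_   read _ → write X, move right, go to s2
s2 | XX_XXXX[_]
The non-blank tape span at halt is XX_XXXX.

XX_XXXX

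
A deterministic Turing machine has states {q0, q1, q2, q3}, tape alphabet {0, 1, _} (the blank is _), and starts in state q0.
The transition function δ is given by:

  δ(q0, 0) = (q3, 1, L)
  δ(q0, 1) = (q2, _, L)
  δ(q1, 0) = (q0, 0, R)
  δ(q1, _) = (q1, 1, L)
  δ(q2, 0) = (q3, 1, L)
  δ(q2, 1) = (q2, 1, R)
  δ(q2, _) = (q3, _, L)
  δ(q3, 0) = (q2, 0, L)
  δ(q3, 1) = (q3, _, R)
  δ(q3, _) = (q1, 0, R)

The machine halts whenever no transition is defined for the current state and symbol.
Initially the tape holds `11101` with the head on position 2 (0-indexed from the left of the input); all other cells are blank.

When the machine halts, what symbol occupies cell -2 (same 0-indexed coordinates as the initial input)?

0

q0 | __11[1]01   read 1 → write _, move L, go to q2
q2 | __1[1]_01   read 1 → write 1, move R, go to q2
q2 | __11[_]01   read _ → write _, move L, go to q3
q3 | __1[1]_01   read 1 → write _, move R, go to q3
q3 | __1_[_]01   read _ → write 0, move R, go to q1
q1 | __1_0[0]1   read 0 → write 0, move R, go to q0
q0 | __1_00[1]   read 1 → write _, move L, go to q2
q2 | __1_0[0]_   read 0 → write 1, move L, go to q3
q3 | __1_[0]1_   read 0 → write 0, move L, go to q2
q2 | __1[_]01_   read _ → write _, move L, go to q3
q3 | __[1]_01_   read 1 → write _, move R, go to q3
q3 | ___[_]01_   read _ → write 0, move R, go to q1
q1 | ___0[0]1_   read 0 → write 0, move R, go to q0
q0 | ___00[1]_   read 1 → write _, move L, go to q2
q2 | ___0[0]__   read 0 → write 1, move L, go to q3
q3 | ___[0]1__   read 0 → write 0, move L, go to q2
q2 | __[_]01__   read _ → write _, move L, go to q3
q3 | _[_]_01__   read _ → write 0, move R, go to q1
q1 | _0[_]01__   read _ → write 1, move L, go to q1
q1 | _[0]101__   read 0 → write 0, move R, go to q0
q0 | _0[1]01__   read 1 → write _, move L, go to q2
q2 | _[0]_01__   read 0 → write 1, move L, go to q3
q3 | [_]1_01__   read _ → write 0, move R, go to q1
q1 | 0[1]_01__
Cell -2 holds 0 when M halts.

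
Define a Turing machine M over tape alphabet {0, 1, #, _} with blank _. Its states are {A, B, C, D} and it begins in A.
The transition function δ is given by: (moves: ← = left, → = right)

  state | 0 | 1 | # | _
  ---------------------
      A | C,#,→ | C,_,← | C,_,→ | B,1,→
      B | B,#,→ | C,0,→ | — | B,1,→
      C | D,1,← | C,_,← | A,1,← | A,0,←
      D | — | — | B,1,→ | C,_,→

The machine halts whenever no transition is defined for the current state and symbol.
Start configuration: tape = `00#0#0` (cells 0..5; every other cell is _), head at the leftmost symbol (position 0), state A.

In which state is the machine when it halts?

D

A | __[0]0#0#0   read 0 → write #, move →, go to C
C | __#[0]#0#0   read 0 → write 1, move ←, go to D
D | __[#]1#0#0   read # → write 1, move →, go to B
B | __1[1]#0#0   read 1 → write 0, move →, go to C
C | __10[#]0#0   read # → write 1, move ←, go to A
A | __1[0]10#0   read 0 → write #, move →, go to C
C | __1#[1]0#0   read 1 → write _, move ←, go to C
C | __1[#]_0#0   read # → write 1, move ←, go to A
A | __[1]1_0#0   read 1 → write _, move ←, go to C
C | _[_]_1_0#0   read _ → write 0, move ←, go to A
A | [_]0_1_0#0   read _ → write 1, move →, go to B
B | 1[0]_1_0#0   read 0 → write #, move →, go to B
B | 1#[_]1_0#0   read _ → write 1, move →, go to B
B | 1#1[1]_0#0   read 1 → write 0, move →, go to C
C | 1#10[_]0#0   read _ → write 0, move ←, go to A
A | 1#1[0]00#0   read 0 → write #, move →, go to C
C | 1#1#[0]0#0   read 0 → write 1, move ←, go to D
D | 1#1[#]10#0   read # → write 1, move →, go to B
B | 1#11[1]0#0   read 1 → write 0, move →, go to C
C | 1#110[0]#0   read 0 → write 1, move ←, go to D
D | 1#11[0]1#0
No transition is defined for (D, 0); M halts in state D.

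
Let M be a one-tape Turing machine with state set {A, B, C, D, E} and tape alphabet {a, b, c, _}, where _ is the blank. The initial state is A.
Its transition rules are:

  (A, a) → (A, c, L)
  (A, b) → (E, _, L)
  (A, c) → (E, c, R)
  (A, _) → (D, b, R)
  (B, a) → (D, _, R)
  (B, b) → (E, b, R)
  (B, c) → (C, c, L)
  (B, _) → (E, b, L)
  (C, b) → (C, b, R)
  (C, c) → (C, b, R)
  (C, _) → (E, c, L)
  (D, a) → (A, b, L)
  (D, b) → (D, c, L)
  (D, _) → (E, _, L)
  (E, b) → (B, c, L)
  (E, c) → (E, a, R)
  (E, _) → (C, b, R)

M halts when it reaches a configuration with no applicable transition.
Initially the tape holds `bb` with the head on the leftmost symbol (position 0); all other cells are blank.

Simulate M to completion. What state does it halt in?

A | ___[b]b___   read b → write _, move L, go to E
E | __[_]_b___   read _ → write b, move R, go to C
C | __b[_]b___   read _ → write c, move L, go to E
E | __[b]cb___   read b → write c, move L, go to B
B | _[_]ccb___   read _ → write b, move L, go to E
E | [_]bccb___   read _ → write b, move R, go to C
C | b[b]ccb___   read b → write b, move R, go to C
C | bb[c]cb___   read c → write b, move R, go to C
C | bbb[c]b___   read c → write b, move R, go to C
C | bbbb[b]___   read b → write b, move R, go to C
C | bbbbb[_]__   read _ → write c, move L, go to E
E | bbbb[b]c__   read b → write c, move L, go to B
B | bbb[b]cc__   read b → write b, move R, go to E
E | bbbb[c]c__   read c → write a, move R, go to E
E | bbbba[c]__   read c → write a, move R, go to E
E | bbbbaa[_]_   read _ → write b, move R, go to C
C | bbbbaab[_]   read _ → write c, move L, go to E
E | bbbbaa[b]c   read b → write c, move L, go to B
B | bbbba[a]cc   read a → write _, move R, go to D
D | bbbba_[c]c
No transition is defined for (D, c); M halts in state D.

D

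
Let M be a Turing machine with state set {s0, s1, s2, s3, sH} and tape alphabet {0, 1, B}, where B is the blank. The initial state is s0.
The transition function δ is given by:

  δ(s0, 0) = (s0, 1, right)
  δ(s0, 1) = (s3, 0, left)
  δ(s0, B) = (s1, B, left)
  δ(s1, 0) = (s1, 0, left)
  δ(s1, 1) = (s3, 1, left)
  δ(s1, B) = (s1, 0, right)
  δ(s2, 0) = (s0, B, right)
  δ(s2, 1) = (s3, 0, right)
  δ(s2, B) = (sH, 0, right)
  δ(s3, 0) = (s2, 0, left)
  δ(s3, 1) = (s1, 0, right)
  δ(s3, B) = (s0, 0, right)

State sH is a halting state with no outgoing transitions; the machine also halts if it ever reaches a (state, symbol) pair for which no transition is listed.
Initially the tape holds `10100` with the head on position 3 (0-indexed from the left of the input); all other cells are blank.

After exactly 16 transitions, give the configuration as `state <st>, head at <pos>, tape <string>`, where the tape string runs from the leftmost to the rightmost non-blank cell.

state s1, head at 3, tape 10000

s0 | 101[0]0B   read 0 → write 1, move right, go to s0
s0 | 1011[0]B   read 0 → write 1, move right, go to s0
s0 | 10111[B]   read B → write B, move left, go to s1
s1 | 1011[1]B   read 1 → write 1, move left, go to s3
s3 | 101[1]1B   read 1 → write 0, move right, go to s1
s1 | 1010[1]B   read 1 → write 1, move left, go to s3
s3 | 101[0]1B   read 0 → write 0, move left, go to s2
s2 | 10[1]01B   read 1 → write 0, move right, go to s3
s3 | 100[0]1B   read 0 → write 0, move left, go to s2
s2 | 10[0]01B   read 0 → write B, move right, go to s0
s0 | 10B[0]1B   read 0 → write 1, move right, go to s0
s0 | 10B1[1]B   read 1 → write 0, move left, go to s3
s3 | 10B[1]0B   read 1 → write 0, move right, go to s1
s1 | 10B0[0]B   read 0 → write 0, move left, go to s1
s1 | 10B[0]0B   read 0 → write 0, move left, go to s1
s1 | 10[B]00B   read B → write 0, move right, go to s1
s1 | 100[0]0B
After 16 steps: state s1, head at 3, tape 10000.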